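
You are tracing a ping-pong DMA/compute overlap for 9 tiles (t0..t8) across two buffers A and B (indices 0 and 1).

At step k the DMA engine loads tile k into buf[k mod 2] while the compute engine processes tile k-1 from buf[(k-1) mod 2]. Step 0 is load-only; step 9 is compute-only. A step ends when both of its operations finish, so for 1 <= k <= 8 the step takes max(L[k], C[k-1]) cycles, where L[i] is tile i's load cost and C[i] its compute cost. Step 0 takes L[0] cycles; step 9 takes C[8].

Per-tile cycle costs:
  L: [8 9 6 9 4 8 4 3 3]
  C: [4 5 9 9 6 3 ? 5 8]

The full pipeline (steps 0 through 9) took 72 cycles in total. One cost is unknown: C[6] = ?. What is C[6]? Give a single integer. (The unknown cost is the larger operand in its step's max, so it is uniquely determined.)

C[6] = 6

step 0: dur = L[0]=8 = 8
step 1: dur = max(L[1]=9, C[0]=4) = 9
step 2: dur = max(L[2]=6, C[1]=5) = 6
step 3: dur = max(L[3]=9, C[2]=9) = 9
step 4: dur = max(L[4]=4, C[3]=9) = 9
step 5: dur = max(L[5]=8, C[4]=6) = 8
step 6: dur = max(L[6]=4, C[5]=3) = 4
step 7: dur = max(L[7]=3, C[6]=?) = C[6]  (unknown; binding)
step 8: dur = max(L[8]=3, C[7]=5) = 5
step 9: dur = C[8]=8 = 8
sum of known step durations = 66
dur[7] = total - known = 72 - 66 = 6
C[6] is the binding max in step 7, so C[6] = dur[7] = 6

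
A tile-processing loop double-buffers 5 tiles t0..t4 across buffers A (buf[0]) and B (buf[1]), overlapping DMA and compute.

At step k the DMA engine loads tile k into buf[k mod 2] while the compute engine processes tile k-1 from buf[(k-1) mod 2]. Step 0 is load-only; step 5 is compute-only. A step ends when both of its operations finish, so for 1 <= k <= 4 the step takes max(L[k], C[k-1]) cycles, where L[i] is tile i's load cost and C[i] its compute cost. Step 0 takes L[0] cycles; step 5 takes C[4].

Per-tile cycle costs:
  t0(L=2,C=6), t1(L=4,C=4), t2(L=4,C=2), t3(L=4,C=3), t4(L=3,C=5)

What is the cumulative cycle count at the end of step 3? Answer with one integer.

  0. 2=2c; end=2; A:t0 B:-
  1. max(4,6)=6c; end=8; A:t0 B:t1
  2. max(4,4)=4c; end=12; A:t2 B:t1
  3. max(4,2)=4c; end=16; A:t2 B:t3
  4. max(3,3)=3c; end=19; A:t4 B:t3
  5. 5=5c; end=24; A:t4 B:t3

end_cycle[3] = 16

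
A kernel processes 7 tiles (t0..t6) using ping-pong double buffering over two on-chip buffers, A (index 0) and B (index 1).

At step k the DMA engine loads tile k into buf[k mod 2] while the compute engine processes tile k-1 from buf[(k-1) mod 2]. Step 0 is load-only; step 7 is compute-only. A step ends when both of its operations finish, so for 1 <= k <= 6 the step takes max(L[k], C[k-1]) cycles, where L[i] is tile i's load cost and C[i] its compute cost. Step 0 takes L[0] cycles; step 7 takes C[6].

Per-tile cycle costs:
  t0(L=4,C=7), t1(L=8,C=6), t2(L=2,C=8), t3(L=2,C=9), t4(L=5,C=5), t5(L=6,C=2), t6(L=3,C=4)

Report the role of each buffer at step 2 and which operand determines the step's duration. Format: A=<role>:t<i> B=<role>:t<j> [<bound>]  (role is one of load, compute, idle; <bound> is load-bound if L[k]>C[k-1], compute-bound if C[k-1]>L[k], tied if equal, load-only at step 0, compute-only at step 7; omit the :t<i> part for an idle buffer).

step 2: A=load:t2 B=compute:t1 [compute-bound]

[0] DMA t0→A (4c) ∥ CU idle ⇒ 4c, clock 4
[1] DMA t1→B (8c) ∥ CU A:t0 (7c) ⇒ 8c, clock 12
[2] DMA t2→A (2c) ∥ CU B:t1 (6c) ⇒ 6c, clock 18
[3] DMA t3→B (2c) ∥ CU A:t2 (8c) ⇒ 8c, clock 26
[4] DMA t4→A (5c) ∥ CU B:t3 (9c) ⇒ 9c, clock 35
[5] DMA t5→B (6c) ∥ CU A:t4 (5c) ⇒ 6c, clock 41
[6] DMA t6→A (3c) ∥ CU B:t5 (2c) ⇒ 3c, clock 44
[7] DMA idle ∥ CU A:t6 (4c) ⇒ 4c, clock 48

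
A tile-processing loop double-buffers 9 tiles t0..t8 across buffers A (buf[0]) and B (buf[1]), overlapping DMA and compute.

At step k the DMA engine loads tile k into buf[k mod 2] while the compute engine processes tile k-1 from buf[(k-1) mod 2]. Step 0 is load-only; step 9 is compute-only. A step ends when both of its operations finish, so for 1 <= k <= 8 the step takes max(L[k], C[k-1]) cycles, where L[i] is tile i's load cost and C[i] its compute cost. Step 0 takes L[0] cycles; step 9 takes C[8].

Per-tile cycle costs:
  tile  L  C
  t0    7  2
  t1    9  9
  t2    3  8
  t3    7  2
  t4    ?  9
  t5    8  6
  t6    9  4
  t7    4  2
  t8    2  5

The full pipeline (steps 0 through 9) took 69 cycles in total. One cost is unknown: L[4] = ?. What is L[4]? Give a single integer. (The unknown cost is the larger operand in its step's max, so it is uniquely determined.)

step 0 | dur = L[0]=7 = 7
step 1 | dur = max(L[1]=9, C[0]=2) = 9
step 2 | dur = max(L[2]=3, C[1]=9) = 9
step 3 | dur = max(L[3]=7, C[2]=8) = 8
step 4 | dur = max(L[4]=?, C[3]=2) = L[4]  (unknown; binding)
step 5 | dur = max(L[5]=8, C[4]=9) = 9
step 6 | dur = max(L[6]=9, C[5]=6) = 9
step 7 | dur = max(L[7]=4, C[6]=4) = 4
step 8 | dur = max(L[8]=2, C[7]=2) = 2
step 9 | dur = C[8]=5 = 5
sum of known step durations = 62
dur[4] = total - known = 69 - 62 = 7
L[4] is the binding max in step 4, so L[4] = dur[4] = 7

L[4] = 7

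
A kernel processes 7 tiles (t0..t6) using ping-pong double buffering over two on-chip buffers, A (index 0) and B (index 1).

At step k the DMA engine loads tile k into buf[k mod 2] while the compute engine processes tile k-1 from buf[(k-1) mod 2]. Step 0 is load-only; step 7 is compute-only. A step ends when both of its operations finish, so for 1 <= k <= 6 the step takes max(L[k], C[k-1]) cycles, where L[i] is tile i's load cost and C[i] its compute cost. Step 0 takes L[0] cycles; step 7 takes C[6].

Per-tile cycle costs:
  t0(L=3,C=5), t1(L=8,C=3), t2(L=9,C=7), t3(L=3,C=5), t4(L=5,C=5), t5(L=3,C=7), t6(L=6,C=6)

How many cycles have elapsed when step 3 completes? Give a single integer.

end_cycle[3] = 27

step 0: L[0]=3 → dur=3, Σ=3 | A=load:t0 B=idle [load-only]
step 1: L[1]=8 C[0]=5 → dur=8, Σ=11 | A=compute:t0 B=load:t1 [load-bound]
step 2: L[2]=9 C[1]=3 → dur=9, Σ=20 | A=load:t2 B=compute:t1 [load-bound]
step 3: L[3]=3 C[2]=7 → dur=7, Σ=27 | A=compute:t2 B=load:t3 [compute-bound]
step 4: L[4]=5 C[3]=5 → dur=5, Σ=32 | A=load:t4 B=compute:t3 [tied]
step 5: L[5]=3 C[4]=5 → dur=5, Σ=37 | A=compute:t4 B=load:t5 [compute-bound]
step 6: L[6]=6 C[5]=7 → dur=7, Σ=44 | A=load:t6 B=compute:t5 [compute-bound]
step 7: C[6]=6 → dur=6, Σ=50 | A=compute:t6 B=idle [compute-only]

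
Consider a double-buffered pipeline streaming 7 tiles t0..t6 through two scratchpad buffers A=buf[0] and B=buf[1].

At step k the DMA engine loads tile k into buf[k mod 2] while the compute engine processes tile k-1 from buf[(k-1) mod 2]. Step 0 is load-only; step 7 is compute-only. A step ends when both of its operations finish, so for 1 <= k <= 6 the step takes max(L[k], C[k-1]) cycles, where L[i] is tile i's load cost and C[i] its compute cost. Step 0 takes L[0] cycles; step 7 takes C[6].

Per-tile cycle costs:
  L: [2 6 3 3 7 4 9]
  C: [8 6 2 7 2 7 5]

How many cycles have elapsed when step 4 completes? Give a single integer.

step 0: L[0]=2 → dur=2, Σ=2 | A=load:t0 B=idle [load-only]
step 1: L[1]=6 C[0]=8 → dur=8, Σ=10 | A=compute:t0 B=load:t1 [compute-bound]
step 2: L[2]=3 C[1]=6 → dur=6, Σ=16 | A=load:t2 B=compute:t1 [compute-bound]
step 3: L[3]=3 C[2]=2 → dur=3, Σ=19 | A=compute:t2 B=load:t3 [load-bound]
step 4: L[4]=7 C[3]=7 → dur=7, Σ=26 | A=load:t4 B=compute:t3 [tied]
step 5: L[5]=4 C[4]=2 → dur=4, Σ=30 | A=compute:t4 B=load:t5 [load-bound]
step 6: L[6]=9 C[5]=7 → dur=9, Σ=39 | A=load:t6 B=compute:t5 [load-bound]
step 7: C[6]=5 → dur=5, Σ=44 | A=compute:t6 B=idle [compute-only]

end_cycle[4] = 26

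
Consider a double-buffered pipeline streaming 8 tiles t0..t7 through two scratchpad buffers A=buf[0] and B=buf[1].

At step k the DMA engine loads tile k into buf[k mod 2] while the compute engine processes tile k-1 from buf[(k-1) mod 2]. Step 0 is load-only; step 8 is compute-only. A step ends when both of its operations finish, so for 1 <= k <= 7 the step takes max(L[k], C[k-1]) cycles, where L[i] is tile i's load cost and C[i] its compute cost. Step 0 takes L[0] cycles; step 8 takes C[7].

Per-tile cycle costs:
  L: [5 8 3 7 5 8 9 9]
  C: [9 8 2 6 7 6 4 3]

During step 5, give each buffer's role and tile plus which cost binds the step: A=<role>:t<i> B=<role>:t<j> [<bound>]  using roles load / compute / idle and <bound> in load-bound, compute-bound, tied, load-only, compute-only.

  0. 5=5c; end=5; A:t0 B:-
  1. max(8,9)=9c; end=14; A:t0 B:t1
  2. max(3,8)=8c; end=22; A:t2 B:t1
  3. max(7,2)=7c; end=29; A:t2 B:t3
  4. max(5,6)=6c; end=35; A:t4 B:t3
  5. max(8,7)=8c; end=43; A:t4 B:t5
  6. max(9,6)=9c; end=52; A:t6 B:t5
  7. max(9,4)=9c; end=61; A:t6 B:t7
  8. 3=3c; end=64; A:t6 B:t7

step 5: A=compute:t4 B=load:t5 [load-bound]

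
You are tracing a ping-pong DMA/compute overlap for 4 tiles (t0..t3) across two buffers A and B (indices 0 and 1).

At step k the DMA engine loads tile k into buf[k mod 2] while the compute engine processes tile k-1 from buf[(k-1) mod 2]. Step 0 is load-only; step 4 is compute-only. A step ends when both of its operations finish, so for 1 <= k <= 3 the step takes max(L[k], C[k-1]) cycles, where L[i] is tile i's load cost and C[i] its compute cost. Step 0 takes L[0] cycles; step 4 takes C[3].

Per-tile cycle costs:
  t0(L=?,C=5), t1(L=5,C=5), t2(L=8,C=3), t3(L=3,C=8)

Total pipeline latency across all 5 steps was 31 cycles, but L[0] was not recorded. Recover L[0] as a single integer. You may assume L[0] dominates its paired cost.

step 0 | dur = L[0]=? = L[0]  (unknown; binding)
step 1 | dur = max(L[1]=5, C[0]=5) = 5
step 2 | dur = max(L[2]=8, C[1]=5) = 8
step 3 | dur = max(L[3]=3, C[2]=3) = 3
step 4 | dur = C[3]=8 = 8
sum of known step durations = 24
dur[0] = total - known = 31 - 24 = 7
L[0] is the binding max in step 0, so L[0] = dur[0] = 7

L[0] = 7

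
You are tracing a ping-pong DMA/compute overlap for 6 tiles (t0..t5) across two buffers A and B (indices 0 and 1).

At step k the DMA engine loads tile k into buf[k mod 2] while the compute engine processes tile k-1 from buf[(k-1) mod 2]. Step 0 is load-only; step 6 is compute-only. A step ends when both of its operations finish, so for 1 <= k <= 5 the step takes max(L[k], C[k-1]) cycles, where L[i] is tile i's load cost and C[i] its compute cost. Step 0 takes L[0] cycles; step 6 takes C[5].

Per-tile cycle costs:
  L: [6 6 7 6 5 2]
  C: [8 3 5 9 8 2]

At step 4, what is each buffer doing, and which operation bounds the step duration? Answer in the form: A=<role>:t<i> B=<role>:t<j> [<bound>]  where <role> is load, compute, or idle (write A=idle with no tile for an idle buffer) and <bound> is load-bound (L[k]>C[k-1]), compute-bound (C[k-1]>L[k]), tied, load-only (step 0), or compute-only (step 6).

  0. 6=6c; end=6; A:t0 B:-
  1. max(6,8)=8c; end=14; A:t0 B:t1
  2. max(7,3)=7c; end=21; A:t2 B:t1
  3. max(6,5)=6c; end=27; A:t2 B:t3
  4. max(5,9)=9c; end=36; A:t4 B:t3
  5. max(2,8)=8c; end=44; A:t4 B:t5
  6. 2=2c; end=46; A:t4 B:t5

step 4: A=load:t4 B=compute:t3 [compute-bound]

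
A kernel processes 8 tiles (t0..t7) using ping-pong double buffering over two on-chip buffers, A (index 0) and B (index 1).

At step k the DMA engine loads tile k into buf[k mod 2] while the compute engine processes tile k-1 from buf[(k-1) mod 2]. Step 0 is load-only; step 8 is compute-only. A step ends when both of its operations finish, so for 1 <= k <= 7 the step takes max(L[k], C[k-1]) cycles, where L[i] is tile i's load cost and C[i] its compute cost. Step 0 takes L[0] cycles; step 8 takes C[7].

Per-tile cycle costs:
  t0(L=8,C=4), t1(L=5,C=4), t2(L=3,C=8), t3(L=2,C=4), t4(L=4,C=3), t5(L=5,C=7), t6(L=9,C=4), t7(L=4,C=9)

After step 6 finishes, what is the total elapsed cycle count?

end_cycle[6] = 43

  0. 8=8c; end=8; A:t0 B:-
  1. max(5,4)=5c; end=13; A:t0 B:t1
  2. max(3,4)=4c; end=17; A:t2 B:t1
  3. max(2,8)=8c; end=25; A:t2 B:t3
  4. max(4,4)=4c; end=29; A:t4 B:t3
  5. max(5,3)=5c; end=34; A:t4 B:t5
  6. max(9,7)=9c; end=43; A:t6 B:t5
  7. max(4,4)=4c; end=47; A:t6 B:t7
  8. 9=9c; end=56; A:t6 B:t7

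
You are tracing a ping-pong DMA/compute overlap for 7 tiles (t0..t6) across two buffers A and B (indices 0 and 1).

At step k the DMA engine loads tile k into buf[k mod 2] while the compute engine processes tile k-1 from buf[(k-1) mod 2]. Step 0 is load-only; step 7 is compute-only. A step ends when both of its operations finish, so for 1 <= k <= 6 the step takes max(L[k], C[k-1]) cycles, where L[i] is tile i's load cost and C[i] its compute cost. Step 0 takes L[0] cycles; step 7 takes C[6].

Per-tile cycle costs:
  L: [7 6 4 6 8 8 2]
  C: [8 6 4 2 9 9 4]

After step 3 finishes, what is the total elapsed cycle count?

  0. 7=7c; end=7; A:t0 B:-
  1. max(6,8)=8c; end=15; A:t0 B:t1
  2. max(4,6)=6c; end=21; A:t2 B:t1
  3. max(6,4)=6c; end=27; A:t2 B:t3
  4. max(8,2)=8c; end=35; A:t4 B:t3
  5. max(8,9)=9c; end=44; A:t4 B:t5
  6. max(2,9)=9c; end=53; A:t6 B:t5
  7. 4=4c; end=57; A:t6 B:t5

end_cycle[3] = 27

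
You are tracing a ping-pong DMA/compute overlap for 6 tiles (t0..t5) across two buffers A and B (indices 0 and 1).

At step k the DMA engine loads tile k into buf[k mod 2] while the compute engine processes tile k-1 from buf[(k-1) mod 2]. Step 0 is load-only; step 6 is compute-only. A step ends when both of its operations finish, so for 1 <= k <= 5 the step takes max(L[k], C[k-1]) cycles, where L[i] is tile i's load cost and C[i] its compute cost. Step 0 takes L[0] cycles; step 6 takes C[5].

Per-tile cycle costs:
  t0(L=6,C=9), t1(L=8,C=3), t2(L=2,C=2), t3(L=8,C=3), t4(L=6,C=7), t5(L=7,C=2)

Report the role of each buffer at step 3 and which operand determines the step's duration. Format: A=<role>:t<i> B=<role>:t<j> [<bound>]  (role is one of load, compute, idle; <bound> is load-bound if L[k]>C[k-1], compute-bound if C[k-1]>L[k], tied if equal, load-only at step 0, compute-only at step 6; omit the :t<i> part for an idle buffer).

  0. 6=6c; end=6; A:t0 B:-
  1. max(8,9)=9c; end=15; A:t0 B:t1
  2. max(2,3)=3c; end=18; A:t2 B:t1
  3. max(8,2)=8c; end=26; A:t2 B:t3
  4. max(6,3)=6c; end=32; A:t4 B:t3
  5. max(7,7)=7c; end=39; A:t4 B:t5
  6. 2=2c; end=41; A:t4 B:t5

step 3: A=compute:t2 B=load:t3 [load-bound]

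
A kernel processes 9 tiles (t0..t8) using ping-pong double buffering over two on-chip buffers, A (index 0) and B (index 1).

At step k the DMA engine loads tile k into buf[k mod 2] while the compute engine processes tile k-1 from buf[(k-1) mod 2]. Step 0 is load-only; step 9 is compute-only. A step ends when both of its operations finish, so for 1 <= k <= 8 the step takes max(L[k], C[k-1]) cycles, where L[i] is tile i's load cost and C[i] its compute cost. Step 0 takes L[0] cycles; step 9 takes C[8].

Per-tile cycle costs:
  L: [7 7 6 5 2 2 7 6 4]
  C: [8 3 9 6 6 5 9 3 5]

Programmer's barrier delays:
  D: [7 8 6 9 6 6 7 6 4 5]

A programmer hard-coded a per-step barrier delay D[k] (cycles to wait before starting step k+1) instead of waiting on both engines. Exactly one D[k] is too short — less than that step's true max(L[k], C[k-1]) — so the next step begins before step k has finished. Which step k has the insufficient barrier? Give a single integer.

hazard at step 7

[0] required=L[0]=7=7 vs D=7 ok
[1] required=max(L[1]=7,C[0]=8)=8 vs D=8 ok
[2] required=max(L[2]=6,C[1]=3)=6 vs D=6 ok
[3] required=max(L[3]=5,C[2]=9)=9 vs D=9 ok
[4] required=max(L[4]=2,C[3]=6)=6 vs D=6 ok
[5] required=max(L[5]=2,C[4]=6)=6 vs D=6 ok
[6] required=max(L[6]=7,C[5]=5)=7 vs D=7 ok
[7] required=max(L[7]=6,C[6]=9)=9 vs D=6 SHORT
[8] required=max(L[8]=4,C[7]=3)=4 vs D=4 ok
[9] required=C[8]=5=5 vs D=5 ok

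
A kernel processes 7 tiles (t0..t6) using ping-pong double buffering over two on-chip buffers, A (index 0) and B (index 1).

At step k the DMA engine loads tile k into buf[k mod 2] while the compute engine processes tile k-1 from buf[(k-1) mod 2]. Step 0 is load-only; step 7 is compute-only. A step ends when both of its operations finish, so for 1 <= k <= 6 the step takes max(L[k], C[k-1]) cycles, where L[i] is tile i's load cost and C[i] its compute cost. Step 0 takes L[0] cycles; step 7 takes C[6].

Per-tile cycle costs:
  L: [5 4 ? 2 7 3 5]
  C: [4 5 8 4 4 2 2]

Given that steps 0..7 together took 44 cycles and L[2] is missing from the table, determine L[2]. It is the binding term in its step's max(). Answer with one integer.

L[2] = 9

step 0 | dur = L[0]=5 = 5
step 1 | dur = max(L[1]=4, C[0]=4) = 4
step 2 | dur = max(L[2]=?, C[1]=5) = L[2]  (unknown; binding)
step 3 | dur = max(L[3]=2, C[2]=8) = 8
step 4 | dur = max(L[4]=7, C[3]=4) = 7
step 5 | dur = max(L[5]=3, C[4]=4) = 4
step 6 | dur = max(L[6]=5, C[5]=2) = 5
step 7 | dur = C[6]=2 = 2
sum of known step durations = 35
dur[2] = total - known = 44 - 35 = 9
L[2] is the binding max in step 2, so L[2] = dur[2] = 9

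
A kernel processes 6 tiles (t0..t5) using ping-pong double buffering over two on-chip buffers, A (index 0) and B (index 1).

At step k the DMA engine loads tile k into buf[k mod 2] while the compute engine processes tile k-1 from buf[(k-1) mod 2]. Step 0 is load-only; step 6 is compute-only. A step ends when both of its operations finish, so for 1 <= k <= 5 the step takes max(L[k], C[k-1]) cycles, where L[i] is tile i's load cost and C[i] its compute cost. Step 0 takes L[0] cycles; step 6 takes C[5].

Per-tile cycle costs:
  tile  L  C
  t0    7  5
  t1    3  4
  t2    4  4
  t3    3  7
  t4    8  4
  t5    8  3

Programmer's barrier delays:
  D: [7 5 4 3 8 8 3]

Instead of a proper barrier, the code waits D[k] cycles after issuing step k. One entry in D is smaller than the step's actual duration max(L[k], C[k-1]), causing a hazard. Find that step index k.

[0] required=L[0]=7=7 vs D=7 ok
[1] required=max(L[1]=3,C[0]=5)=5 vs D=5 ok
[2] required=max(L[2]=4,C[1]=4)=4 vs D=4 ok
[3] required=max(L[3]=3,C[2]=4)=4 vs D=3 SHORT
[4] required=max(L[4]=8,C[3]=7)=8 vs D=8 ok
[5] required=max(L[5]=8,C[4]=4)=8 vs D=8 ok
[6] required=C[5]=3=3 vs D=3 ok

hazard at step 3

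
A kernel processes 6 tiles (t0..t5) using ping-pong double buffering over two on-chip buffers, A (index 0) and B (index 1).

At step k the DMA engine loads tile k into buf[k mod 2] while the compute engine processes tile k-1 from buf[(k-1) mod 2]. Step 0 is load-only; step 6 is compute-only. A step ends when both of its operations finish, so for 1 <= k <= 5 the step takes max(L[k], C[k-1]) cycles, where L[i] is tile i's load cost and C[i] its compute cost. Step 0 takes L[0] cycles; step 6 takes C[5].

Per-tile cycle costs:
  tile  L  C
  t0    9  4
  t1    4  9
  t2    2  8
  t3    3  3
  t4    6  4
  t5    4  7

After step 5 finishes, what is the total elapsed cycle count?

step 0: L[0]=9 → dur=9, Σ=9 | A=load:t0 B=idle [load-only]
step 1: L[1]=4 C[0]=4 → dur=4, Σ=13 | A=compute:t0 B=load:t1 [tied]
step 2: L[2]=2 C[1]=9 → dur=9, Σ=22 | A=load:t2 B=compute:t1 [compute-bound]
step 3: L[3]=3 C[2]=8 → dur=8, Σ=30 | A=compute:t2 B=load:t3 [compute-bound]
step 4: L[4]=6 C[3]=3 → dur=6, Σ=36 | A=load:t4 B=compute:t3 [load-bound]
step 5: L[5]=4 C[4]=4 → dur=4, Σ=40 | A=compute:t4 B=load:t5 [tied]
step 6: C[5]=7 → dur=7, Σ=47 | A=idle B=compute:t5 [compute-only]

end_cycle[5] = 40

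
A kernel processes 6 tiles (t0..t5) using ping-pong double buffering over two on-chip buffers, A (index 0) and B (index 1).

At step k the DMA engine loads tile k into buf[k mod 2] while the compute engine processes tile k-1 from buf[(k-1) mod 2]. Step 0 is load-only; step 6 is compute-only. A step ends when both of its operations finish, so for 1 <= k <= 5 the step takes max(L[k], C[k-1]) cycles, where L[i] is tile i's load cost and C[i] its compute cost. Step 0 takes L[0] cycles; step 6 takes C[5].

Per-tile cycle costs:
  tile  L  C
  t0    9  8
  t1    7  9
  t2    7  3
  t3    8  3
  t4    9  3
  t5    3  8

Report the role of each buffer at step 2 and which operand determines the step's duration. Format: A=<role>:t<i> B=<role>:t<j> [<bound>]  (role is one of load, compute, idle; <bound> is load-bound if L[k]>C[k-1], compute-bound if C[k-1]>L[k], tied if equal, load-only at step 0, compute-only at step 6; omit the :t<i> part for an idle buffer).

step 0: L[0]=9 → dur=9, Σ=9 | A=load:t0 B=idle [load-only]
step 1: L[1]=7 C[0]=8 → dur=8, Σ=17 | A=compute:t0 B=load:t1 [compute-bound]
step 2: L[2]=7 C[1]=9 → dur=9, Σ=26 | A=load:t2 B=compute:t1 [compute-bound]
step 3: L[3]=8 C[2]=3 → dur=8, Σ=34 | A=compute:t2 B=load:t3 [load-bound]
step 4: L[4]=9 C[3]=3 → dur=9, Σ=43 | A=load:t4 B=compute:t3 [load-bound]
step 5: L[5]=3 C[4]=3 → dur=3, Σ=46 | A=compute:t4 B=load:t5 [tied]
step 6: C[5]=8 → dur=8, Σ=54 | A=idle B=compute:t5 [compute-only]

step 2: A=load:t2 B=compute:t1 [compute-bound]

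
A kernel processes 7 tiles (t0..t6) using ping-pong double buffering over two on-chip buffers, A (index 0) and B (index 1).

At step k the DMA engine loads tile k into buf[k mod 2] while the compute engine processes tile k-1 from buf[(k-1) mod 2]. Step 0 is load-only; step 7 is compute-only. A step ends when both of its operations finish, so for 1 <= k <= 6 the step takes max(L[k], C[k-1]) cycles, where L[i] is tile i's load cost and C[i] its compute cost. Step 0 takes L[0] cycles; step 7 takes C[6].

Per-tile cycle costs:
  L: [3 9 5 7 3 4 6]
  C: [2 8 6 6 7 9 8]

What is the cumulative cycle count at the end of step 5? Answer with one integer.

end_cycle[5] = 40

k=0 load=t0/3c comp=- wait=3 total=3
k=1 load=t1/9c comp=t0/2c wait=9 total=12
k=2 load=t2/5c comp=t1/8c wait=8 total=20
k=3 load=t3/7c comp=t2/6c wait=7 total=27
k=4 load=t4/3c comp=t3/6c wait=6 total=33
k=5 load=t5/4c comp=t4/7c wait=7 total=40
k=6 load=t6/6c comp=t5/9c wait=9 total=49
k=7 load=- comp=t6/8c wait=8 total=57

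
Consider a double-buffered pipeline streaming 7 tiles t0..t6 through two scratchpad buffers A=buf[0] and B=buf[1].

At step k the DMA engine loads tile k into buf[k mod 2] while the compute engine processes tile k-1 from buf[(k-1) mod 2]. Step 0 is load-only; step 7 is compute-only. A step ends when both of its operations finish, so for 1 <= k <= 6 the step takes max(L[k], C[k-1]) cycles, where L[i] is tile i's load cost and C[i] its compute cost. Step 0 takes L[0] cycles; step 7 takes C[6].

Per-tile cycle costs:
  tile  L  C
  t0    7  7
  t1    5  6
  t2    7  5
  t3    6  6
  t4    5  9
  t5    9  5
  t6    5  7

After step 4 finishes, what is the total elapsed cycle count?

end_cycle[4] = 33

step 0: L[0]=7 → dur=7, Σ=7 | A=load:t0 B=idle [load-only]
step 1: L[1]=5 C[0]=7 → dur=7, Σ=14 | A=compute:t0 B=load:t1 [compute-bound]
step 2: L[2]=7 C[1]=6 → dur=7, Σ=21 | A=load:t2 B=compute:t1 [load-bound]
step 3: L[3]=6 C[2]=5 → dur=6, Σ=27 | A=compute:t2 B=load:t3 [load-bound]
step 4: L[4]=5 C[3]=6 → dur=6, Σ=33 | A=load:t4 B=compute:t3 [compute-bound]
step 5: L[5]=9 C[4]=9 → dur=9, Σ=42 | A=compute:t4 B=load:t5 [tied]
step 6: L[6]=5 C[5]=5 → dur=5, Σ=47 | A=load:t6 B=compute:t5 [tied]
step 7: C[6]=7 → dur=7, Σ=54 | A=compute:t6 B=idle [compute-only]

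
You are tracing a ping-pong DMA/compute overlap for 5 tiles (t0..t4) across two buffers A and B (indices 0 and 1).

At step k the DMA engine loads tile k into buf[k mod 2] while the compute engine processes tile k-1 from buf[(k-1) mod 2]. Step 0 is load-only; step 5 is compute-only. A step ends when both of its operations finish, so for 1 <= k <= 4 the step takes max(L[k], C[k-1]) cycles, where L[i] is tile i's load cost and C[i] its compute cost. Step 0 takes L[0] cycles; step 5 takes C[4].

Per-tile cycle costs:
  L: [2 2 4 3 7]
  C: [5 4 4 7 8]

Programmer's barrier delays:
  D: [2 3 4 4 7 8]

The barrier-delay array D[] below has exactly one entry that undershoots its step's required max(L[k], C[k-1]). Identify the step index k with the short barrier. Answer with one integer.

k=0 barrier L[0]=2→2c, D[0]=2 ok
k=1 barrier max(L[1]=2,C[0]=5)→5c, D[1]=3 SHORT
k=2 barrier max(L[2]=4,C[1]=4)→4c, D[2]=4 ok
k=3 barrier max(L[3]=3,C[2]=4)→4c, D[3]=4 ok
k=4 barrier max(L[4]=7,C[3]=7)→7c, D[4]=7 ok
k=5 barrier C[4]=8→8c, D[5]=8 ok

hazard at step 1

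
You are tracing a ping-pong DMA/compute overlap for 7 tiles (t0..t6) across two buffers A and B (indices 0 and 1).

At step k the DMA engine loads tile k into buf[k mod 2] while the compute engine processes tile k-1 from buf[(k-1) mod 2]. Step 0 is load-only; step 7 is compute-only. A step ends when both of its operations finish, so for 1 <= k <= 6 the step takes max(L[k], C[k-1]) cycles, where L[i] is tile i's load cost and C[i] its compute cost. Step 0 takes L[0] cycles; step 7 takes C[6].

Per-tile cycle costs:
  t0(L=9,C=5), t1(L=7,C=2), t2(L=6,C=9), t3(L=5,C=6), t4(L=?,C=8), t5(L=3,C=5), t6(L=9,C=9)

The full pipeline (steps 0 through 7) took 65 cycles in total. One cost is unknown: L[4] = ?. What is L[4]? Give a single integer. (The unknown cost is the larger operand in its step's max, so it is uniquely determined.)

step 0: dur = L[0]=9 = 9
step 1: dur = max(L[1]=7, C[0]=5) = 7
step 2: dur = max(L[2]=6, C[1]=2) = 6
step 3: dur = max(L[3]=5, C[2]=9) = 9
step 4: dur = max(L[4]=?, C[3]=6) = L[4]  (unknown; binding)
step 5: dur = max(L[5]=3, C[4]=8) = 8
step 6: dur = max(L[6]=9, C[5]=5) = 9
step 7: dur = C[6]=9 = 9
sum of known step durations = 57
dur[4] = total - known = 65 - 57 = 8
L[4] is the binding max in step 4, so L[4] = dur[4] = 8

L[4] = 8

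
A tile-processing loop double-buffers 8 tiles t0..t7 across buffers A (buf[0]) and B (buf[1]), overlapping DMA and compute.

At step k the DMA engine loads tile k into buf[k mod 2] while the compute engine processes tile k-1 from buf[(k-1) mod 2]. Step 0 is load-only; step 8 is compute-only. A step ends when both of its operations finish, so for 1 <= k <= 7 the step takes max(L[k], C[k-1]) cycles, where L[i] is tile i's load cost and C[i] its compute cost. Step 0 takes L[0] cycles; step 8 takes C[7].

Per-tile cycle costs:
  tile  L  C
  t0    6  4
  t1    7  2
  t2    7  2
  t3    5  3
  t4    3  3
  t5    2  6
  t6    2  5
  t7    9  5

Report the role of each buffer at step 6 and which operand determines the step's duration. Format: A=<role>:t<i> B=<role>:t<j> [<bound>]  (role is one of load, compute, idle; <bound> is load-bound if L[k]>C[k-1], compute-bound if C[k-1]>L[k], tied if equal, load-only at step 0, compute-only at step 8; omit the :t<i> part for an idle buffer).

step 6: A=load:t6 B=compute:t5 [compute-bound]

  0. 6=6c; end=6; A:t0 B:-
  1. max(7,4)=7c; end=13; A:t0 B:t1
  2. max(7,2)=7c; end=20; A:t2 B:t1
  3. max(5,2)=5c; end=25; A:t2 B:t3
  4. max(3,3)=3c; end=28; A:t4 B:t3
  5. max(2,3)=3c; end=31; A:t4 B:t5
  6. max(2,6)=6c; end=37; A:t6 B:t5
  7. max(9,5)=9c; end=46; A:t6 B:t7
  8. 5=5c; end=51; A:t6 B:t7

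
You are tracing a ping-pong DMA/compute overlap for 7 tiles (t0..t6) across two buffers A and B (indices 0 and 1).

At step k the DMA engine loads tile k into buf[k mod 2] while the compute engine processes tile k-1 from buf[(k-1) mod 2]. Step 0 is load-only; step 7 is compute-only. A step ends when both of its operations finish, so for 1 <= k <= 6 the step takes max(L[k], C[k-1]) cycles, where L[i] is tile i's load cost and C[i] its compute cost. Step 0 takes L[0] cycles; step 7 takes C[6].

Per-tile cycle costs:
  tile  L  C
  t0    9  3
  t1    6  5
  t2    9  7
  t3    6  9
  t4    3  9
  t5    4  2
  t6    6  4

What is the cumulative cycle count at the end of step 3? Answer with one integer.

  0. 9=9c; end=9; A:t0 B:-
  1. max(6,3)=6c; end=15; A:t0 B:t1
  2. max(9,5)=9c; end=24; A:t2 B:t1
  3. max(6,7)=7c; end=31; A:t2 B:t3
  4. max(3,9)=9c; end=40; A:t4 B:t3
  5. max(4,9)=9c; end=49; A:t4 B:t5
  6. max(6,2)=6c; end=55; A:t6 B:t5
  7. 4=4c; end=59; A:t6 B:t5

end_cycle[3] = 31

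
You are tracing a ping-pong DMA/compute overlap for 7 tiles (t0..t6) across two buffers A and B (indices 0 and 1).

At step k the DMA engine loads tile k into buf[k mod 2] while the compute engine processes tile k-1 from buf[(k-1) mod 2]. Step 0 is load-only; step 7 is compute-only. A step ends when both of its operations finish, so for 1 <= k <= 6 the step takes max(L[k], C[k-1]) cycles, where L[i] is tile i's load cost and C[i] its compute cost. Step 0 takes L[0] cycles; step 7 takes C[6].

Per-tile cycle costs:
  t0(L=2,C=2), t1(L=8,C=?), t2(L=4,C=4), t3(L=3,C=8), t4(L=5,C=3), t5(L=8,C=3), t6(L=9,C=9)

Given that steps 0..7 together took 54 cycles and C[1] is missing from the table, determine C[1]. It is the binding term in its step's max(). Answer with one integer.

step 0: dur = L[0]=2 = 2
step 1: dur = max(L[1]=8, C[0]=2) = 8
step 2: dur = max(L[2]=4, C[1]=?) = C[1]  (unknown; binding)
step 3: dur = max(L[3]=3, C[2]=4) = 4
step 4: dur = max(L[4]=5, C[3]=8) = 8
step 5: dur = max(L[5]=8, C[4]=3) = 8
step 6: dur = max(L[6]=9, C[5]=3) = 9
step 7: dur = C[6]=9 = 9
sum of known step durations = 48
dur[2] = total - known = 54 - 48 = 6
C[1] is the binding max in step 2, so C[1] = dur[2] = 6

C[1] = 6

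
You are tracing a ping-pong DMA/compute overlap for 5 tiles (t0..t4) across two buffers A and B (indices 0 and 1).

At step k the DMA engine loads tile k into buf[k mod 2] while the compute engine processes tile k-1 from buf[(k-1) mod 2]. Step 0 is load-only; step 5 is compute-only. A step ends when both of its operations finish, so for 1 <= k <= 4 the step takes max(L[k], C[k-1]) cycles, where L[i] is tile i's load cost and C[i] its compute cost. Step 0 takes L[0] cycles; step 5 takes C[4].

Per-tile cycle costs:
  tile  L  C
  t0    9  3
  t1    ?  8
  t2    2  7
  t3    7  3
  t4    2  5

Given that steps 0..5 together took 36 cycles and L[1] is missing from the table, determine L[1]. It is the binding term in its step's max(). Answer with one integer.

L[1] = 4

step 0 | dur = L[0]=9 = 9
step 1 | dur = max(L[1]=?, C[0]=3) = L[1]  (unknown; binding)
step 2 | dur = max(L[2]=2, C[1]=8) = 8
step 3 | dur = max(L[3]=7, C[2]=7) = 7
step 4 | dur = max(L[4]=2, C[3]=3) = 3
step 5 | dur = C[4]=5 = 5
sum of known step durations = 32
dur[1] = total - known = 36 - 32 = 4
L[1] is the binding max in step 1, so L[1] = dur[1] = 4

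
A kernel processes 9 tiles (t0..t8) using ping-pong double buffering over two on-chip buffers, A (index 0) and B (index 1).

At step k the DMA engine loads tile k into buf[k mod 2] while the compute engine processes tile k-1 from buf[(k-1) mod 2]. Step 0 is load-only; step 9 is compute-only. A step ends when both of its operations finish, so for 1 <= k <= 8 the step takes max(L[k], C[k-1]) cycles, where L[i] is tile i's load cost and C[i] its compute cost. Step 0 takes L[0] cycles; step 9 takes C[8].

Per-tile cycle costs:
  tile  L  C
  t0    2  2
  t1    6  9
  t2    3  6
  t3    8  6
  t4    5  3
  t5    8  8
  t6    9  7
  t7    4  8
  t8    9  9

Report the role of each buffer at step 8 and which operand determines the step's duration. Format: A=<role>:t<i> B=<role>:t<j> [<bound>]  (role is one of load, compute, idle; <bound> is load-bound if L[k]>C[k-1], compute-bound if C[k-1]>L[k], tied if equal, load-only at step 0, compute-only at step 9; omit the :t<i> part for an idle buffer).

step 0: L[0]=2 → dur=2, Σ=2 | A=load:t0 B=idle [load-only]
step 1: L[1]=6 C[0]=2 → dur=6, Σ=8 | A=compute:t0 B=load:t1 [load-bound]
step 2: L[2]=3 C[1]=9 → dur=9, Σ=17 | A=load:t2 B=compute:t1 [compute-bound]
step 3: L[3]=8 C[2]=6 → dur=8, Σ=25 | A=compute:t2 B=load:t3 [load-bound]
step 4: L[4]=5 C[3]=6 → dur=6, Σ=31 | A=load:t4 B=compute:t3 [compute-bound]
step 5: L[5]=8 C[4]=3 → dur=8, Σ=39 | A=compute:t4 B=load:t5 [load-bound]
step 6: L[6]=9 C[5]=8 → dur=9, Σ=48 | A=load:t6 B=compute:t5 [load-bound]
step 7: L[7]=4 C[6]=7 → dur=7, Σ=55 | A=compute:t6 B=load:t7 [compute-bound]
step 8: L[8]=9 C[7]=8 → dur=9, Σ=64 | A=load:t8 B=compute:t7 [load-bound]
step 9: C[8]=9 → dur=9, Σ=73 | A=compute:t8 B=idle [compute-only]

step 8: A=load:t8 B=compute:t7 [load-bound]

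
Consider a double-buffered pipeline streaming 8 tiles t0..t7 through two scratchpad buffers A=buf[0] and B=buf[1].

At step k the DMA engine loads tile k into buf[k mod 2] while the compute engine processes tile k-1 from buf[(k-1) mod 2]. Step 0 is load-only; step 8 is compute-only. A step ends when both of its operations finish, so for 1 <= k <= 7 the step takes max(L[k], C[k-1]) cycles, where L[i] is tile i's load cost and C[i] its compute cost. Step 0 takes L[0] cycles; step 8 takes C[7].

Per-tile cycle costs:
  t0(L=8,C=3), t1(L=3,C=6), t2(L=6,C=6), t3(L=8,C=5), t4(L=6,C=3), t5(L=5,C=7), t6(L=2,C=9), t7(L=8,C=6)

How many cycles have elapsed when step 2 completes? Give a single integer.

  0. 8=8c; end=8; A:t0 B:-
  1. max(3,3)=3c; end=11; A:t0 B:t1
  2. max(6,6)=6c; end=17; A:t2 B:t1
  3. max(8,6)=8c; end=25; A:t2 B:t3
  4. max(6,5)=6c; end=31; A:t4 B:t3
  5. max(5,3)=5c; end=36; A:t4 B:t5
  6. max(2,7)=7c; end=43; A:t6 B:t5
  7. max(8,9)=9c; end=52; A:t6 B:t7
  8. 6=6c; end=58; A:t6 B:t7

end_cycle[2] = 17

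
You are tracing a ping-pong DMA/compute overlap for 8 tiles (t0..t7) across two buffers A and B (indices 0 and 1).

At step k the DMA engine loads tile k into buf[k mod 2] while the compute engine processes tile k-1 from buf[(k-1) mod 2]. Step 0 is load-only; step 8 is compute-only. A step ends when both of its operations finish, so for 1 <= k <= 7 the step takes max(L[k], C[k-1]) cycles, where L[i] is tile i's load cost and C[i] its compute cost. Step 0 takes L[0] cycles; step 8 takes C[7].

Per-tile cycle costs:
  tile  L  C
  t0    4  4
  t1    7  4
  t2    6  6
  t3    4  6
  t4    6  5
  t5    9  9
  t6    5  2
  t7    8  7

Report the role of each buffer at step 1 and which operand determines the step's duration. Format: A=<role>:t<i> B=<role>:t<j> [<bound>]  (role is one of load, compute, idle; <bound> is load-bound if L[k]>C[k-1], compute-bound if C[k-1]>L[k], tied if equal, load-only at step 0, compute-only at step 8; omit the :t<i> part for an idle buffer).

step 1: A=compute:t0 B=load:t1 [load-bound]

  0. 4=4c; end=4; A:t0 B:-
  1. max(7,4)=7c; end=11; A:t0 B:t1
  2. max(6,4)=6c; end=17; A:t2 B:t1
  3. max(4,6)=6c; end=23; A:t2 B:t3
  4. max(6,6)=6c; end=29; A:t4 B:t3
  5. max(9,5)=9c; end=38; A:t4 B:t5
  6. max(5,9)=9c; end=47; A:t6 B:t5
  7. max(8,2)=8c; end=55; A:t6 B:t7
  8. 7=7c; end=62; A:t6 B:t7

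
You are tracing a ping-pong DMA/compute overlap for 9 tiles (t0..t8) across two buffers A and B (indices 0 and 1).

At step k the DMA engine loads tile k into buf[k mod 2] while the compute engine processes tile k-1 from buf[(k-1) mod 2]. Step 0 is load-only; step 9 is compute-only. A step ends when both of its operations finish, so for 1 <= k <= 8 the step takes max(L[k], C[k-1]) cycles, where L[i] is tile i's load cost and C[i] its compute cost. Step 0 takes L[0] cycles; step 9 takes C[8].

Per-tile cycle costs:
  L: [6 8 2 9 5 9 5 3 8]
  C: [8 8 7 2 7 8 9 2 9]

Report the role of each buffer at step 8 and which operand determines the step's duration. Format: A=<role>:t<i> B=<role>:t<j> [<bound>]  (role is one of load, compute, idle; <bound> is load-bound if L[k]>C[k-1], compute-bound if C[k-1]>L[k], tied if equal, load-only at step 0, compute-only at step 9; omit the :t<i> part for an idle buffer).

[0] DMA t0→A (6c) ∥ CU idle ⇒ 6c, clock 6
[1] DMA t1→B (8c) ∥ CU A:t0 (8c) ⇒ 8c, clock 14
[2] DMA t2→A (2c) ∥ CU B:t1 (8c) ⇒ 8c, clock 22
[3] DMA t3→B (9c) ∥ CU A:t2 (7c) ⇒ 9c, clock 31
[4] DMA t4→A (5c) ∥ CU B:t3 (2c) ⇒ 5c, clock 36
[5] DMA t5→B (9c) ∥ CU A:t4 (7c) ⇒ 9c, clock 45
[6] DMA t6→A (5c) ∥ CU B:t5 (8c) ⇒ 8c, clock 53
[7] DMA t7→B (3c) ∥ CU A:t6 (9c) ⇒ 9c, clock 62
[8] DMA t8→A (8c) ∥ CU B:t7 (2c) ⇒ 8c, clock 70
[9] DMA idle ∥ CU A:t8 (9c) ⇒ 9c, clock 79

step 8: A=load:t8 B=compute:t7 [load-bound]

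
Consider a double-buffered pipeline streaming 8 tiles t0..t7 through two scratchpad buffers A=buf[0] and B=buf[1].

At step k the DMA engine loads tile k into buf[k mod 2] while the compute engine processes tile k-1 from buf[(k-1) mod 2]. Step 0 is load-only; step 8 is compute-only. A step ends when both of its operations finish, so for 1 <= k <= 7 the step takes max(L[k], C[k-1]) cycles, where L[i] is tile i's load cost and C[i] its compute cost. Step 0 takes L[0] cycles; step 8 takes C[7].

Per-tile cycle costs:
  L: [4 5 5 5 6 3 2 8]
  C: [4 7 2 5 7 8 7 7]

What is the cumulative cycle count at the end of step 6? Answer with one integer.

  0. 4=4c; end=4; A:t0 B:-
  1. max(5,4)=5c; end=9; A:t0 B:t1
  2. max(5,7)=7c; end=16; A:t2 B:t1
  3. max(5,2)=5c; end=21; A:t2 B:t3
  4. max(6,5)=6c; end=27; A:t4 B:t3
  5. max(3,7)=7c; end=34; A:t4 B:t5
  6. max(2,8)=8c; end=42; A:t6 B:t5
  7. max(8,7)=8c; end=50; A:t6 B:t7
  8. 7=7c; end=57; A:t6 B:t7

end_cycle[6] = 42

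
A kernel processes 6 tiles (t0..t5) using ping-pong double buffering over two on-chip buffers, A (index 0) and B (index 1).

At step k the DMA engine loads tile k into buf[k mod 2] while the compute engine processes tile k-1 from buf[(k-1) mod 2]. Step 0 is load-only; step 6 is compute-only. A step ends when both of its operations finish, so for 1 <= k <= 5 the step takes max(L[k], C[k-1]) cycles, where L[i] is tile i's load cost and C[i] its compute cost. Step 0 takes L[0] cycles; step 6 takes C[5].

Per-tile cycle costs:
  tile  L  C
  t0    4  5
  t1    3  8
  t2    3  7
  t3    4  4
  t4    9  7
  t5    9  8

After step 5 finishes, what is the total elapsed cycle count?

step 0: L[0]=4 → dur=4, Σ=4 | A=load:t0 B=idle [load-only]
step 1: L[1]=3 C[0]=5 → dur=5, Σ=9 | A=compute:t0 B=load:t1 [compute-bound]
step 2: L[2]=3 C[1]=8 → dur=8, Σ=17 | A=load:t2 B=compute:t1 [compute-bound]
step 3: L[3]=4 C[2]=7 → dur=7, Σ=24 | A=compute:t2 B=load:t3 [compute-bound]
step 4: L[4]=9 C[3]=4 → dur=9, Σ=33 | A=load:t4 B=compute:t3 [load-bound]
step 5: L[5]=9 C[4]=7 → dur=9, Σ=42 | A=compute:t4 B=load:t5 [load-bound]
step 6: C[5]=8 → dur=8, Σ=50 | A=idle B=compute:t5 [compute-only]

end_cycle[5] = 42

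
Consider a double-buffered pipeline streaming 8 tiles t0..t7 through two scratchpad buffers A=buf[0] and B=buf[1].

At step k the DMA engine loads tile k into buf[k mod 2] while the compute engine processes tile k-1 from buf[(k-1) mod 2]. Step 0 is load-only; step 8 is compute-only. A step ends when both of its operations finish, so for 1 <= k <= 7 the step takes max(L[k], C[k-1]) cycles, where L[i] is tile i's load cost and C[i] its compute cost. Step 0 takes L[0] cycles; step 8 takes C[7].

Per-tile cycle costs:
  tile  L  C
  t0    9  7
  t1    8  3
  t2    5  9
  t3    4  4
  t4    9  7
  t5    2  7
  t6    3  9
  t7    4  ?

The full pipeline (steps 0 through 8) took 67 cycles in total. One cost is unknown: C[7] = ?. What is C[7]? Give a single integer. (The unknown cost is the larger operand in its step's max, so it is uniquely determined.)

step 0 → dur = L[0]=9 = 9
step 1 → dur = max(L[1]=8, C[0]=7) = 8
step 2 → dur = max(L[2]=5, C[1]=3) = 5
step 3 → dur = max(L[3]=4, C[2]=9) = 9
step 4 → dur = max(L[4]=9, C[3]=4) = 9
step 5 → dur = max(L[5]=2, C[4]=7) = 7
step 6 → dur = max(L[6]=3, C[5]=7) = 7
step 7 → dur = max(L[7]=4, C[6]=9) = 9
step 8 → dur = C[7]=? = C[7]  (unknown; binding)
sum of known step durations = 63
dur[8] = total - known = 67 - 63 = 4
C[7] is the binding max in step 8, so C[7] = dur[8] = 4

C[7] = 4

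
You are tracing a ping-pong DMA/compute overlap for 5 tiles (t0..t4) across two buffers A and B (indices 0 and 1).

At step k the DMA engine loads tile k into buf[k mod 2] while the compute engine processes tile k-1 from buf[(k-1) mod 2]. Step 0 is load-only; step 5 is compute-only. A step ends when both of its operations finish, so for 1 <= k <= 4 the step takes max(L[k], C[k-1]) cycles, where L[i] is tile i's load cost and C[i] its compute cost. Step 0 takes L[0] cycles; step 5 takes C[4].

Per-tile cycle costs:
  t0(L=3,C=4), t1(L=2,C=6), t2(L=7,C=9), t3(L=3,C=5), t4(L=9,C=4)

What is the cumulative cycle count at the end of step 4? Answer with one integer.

end_cycle[4] = 32

step 0: L[0]=3 → dur=3, Σ=3 | A=load:t0 B=idle [load-only]
step 1: L[1]=2 C[0]=4 → dur=4, Σ=7 | A=compute:t0 B=load:t1 [compute-bound]
step 2: L[2]=7 C[1]=6 → dur=7, Σ=14 | A=load:t2 B=compute:t1 [load-bound]
step 3: L[3]=3 C[2]=9 → dur=9, Σ=23 | A=compute:t2 B=load:t3 [compute-bound]
step 4: L[4]=9 C[3]=5 → dur=9, Σ=32 | A=load:t4 B=compute:t3 [load-bound]
step 5: C[4]=4 → dur=4, Σ=36 | A=compute:t4 B=idle [compute-only]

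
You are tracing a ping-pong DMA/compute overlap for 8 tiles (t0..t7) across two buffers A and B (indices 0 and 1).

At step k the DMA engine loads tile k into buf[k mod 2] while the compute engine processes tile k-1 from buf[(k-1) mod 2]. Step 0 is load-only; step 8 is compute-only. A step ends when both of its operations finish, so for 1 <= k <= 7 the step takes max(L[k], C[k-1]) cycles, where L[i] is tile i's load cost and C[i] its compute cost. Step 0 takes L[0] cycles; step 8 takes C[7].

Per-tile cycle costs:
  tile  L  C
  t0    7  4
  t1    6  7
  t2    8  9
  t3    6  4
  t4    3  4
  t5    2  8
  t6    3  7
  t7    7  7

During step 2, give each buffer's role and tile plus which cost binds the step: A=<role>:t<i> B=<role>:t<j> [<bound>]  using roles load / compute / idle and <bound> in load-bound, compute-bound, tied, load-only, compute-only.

[0] DMA t0→A (7c) ∥ CU idle ⇒ 7c, clock 7
[1] DMA t1→B (6c) ∥ CU A:t0 (4c) ⇒ 6c, clock 13
[2] DMA t2→A (8c) ∥ CU B:t1 (7c) ⇒ 8c, clock 21
[3] DMA t3→B (6c) ∥ CU A:t2 (9c) ⇒ 9c, clock 30
[4] DMA t4→A (3c) ∥ CU B:t3 (4c) ⇒ 4c, clock 34
[5] DMA t5→B (2c) ∥ CU A:t4 (4c) ⇒ 4c, clock 38
[6] DMA t6→A (3c) ∥ CU B:t5 (8c) ⇒ 8c, clock 46
[7] DMA t7→B (7c) ∥ CU A:t6 (7c) ⇒ 7c, clock 53
[8] DMA idle ∥ CU B:t7 (7c) ⇒ 7c, clock 60

step 2: A=load:t2 B=compute:t1 [load-bound]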